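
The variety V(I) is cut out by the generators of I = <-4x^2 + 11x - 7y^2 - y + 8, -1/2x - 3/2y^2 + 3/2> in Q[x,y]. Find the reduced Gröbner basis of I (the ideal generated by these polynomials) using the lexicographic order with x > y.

G = {x + 3y^2 - 3, y^4 - 8/9y^2 + 1/36y - 5/36}

f_1 = -4x^2 + 11x - 7y^2 - y + 8, LT = x^2.
f_2 = -1/2x - 3/2y^2 + 3/2, LT = x.

S(f_1,f_2): lcm = x^2. S = -3xy^2 + 1/4x + 7/4y^2 + 1/4y - 2.
  reduce S modulo (f_1, f_2):
  remainder 9y^4 - 8y^2 + 1/4y - 5/4 ≠ 0; add g_3 = 9y^4 - 8y^2 + 1/4y - 5/4 to the basis.

The other S-polynomials (S(f_1,g_3), S(f_2,g_3)) all reduce to 0 modulo the current basis, so we have a Gröbner basis.
Inter-reduce: drop elements whose leading term is divisible by another's, tail-reduce, and make monic.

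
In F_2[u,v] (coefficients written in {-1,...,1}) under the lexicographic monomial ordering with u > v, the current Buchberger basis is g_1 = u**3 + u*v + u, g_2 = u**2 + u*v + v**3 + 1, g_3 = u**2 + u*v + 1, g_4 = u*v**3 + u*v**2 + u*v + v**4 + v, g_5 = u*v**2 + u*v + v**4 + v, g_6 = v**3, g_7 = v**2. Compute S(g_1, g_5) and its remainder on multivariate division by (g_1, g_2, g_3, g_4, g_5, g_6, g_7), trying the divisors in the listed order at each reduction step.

S(g_1, g_5) = u**3*v + u**2*v**4 + u**2*v + u*v**3 + u*v**2; remainder on division = u*v + v.

lcm(LM(g_1), LM(g_5)) = u**3*v**2.
S = (lcm/LT(g_1))·g_1 − (lcm/LT(g_5))·g_5 = u**3*v + u**2*v**4 + u**2*v + u*v**3 + u*v**2.
Reduce S modulo (g_1, g_2, g_3, g_4, g_5, g_6, g_7) in that order:
  leading term u**3*v: subtract (v)·g_1 from u**3*v + u**2*v**4 + u**2*v + u*v**3 + u*v**2 → u**2*v**4 + u**2*v + u*v**3 + u*v
  leading term u**2*v**4: subtract (v**4)·g_2 from u**2*v**4 + u**2*v + u*v**3 + u*v → u**2*v + u*v**5 + u*v**3 + u*v + v**7 + v**4
  leading term u**2*v: subtract (v)·g_2 from u**2*v + u*v**5 + u*v**3 + u*v + v**7 + v**4 → u*v**5 + u*v**3 + u*v**2 + u*v + v**7 + v
  leading term u*v**5: subtract (v**2)·g_4 from u*v**5 + u*v**3 + u*v**2 + u*v + v**7 + v → u*v**4 + u*v**2 + u*v + v**7 + v**6 + v**3 + v
  leading term u*v**4: subtract (v)·g_4 from u*v**4 + u*v**2 + u*v + v**7 + v**6 + v**3 + v → u*v**3 + u*v + v**7 + v**6 + v**5 + v**3 + v**2 + v
  leading term u*v**3: subtract (1)·g_4 from u*v**3 + u*v + v**7 + v**6 + v**5 + v**3 + v**2 + v → u*v**2 + v**7 + v**6 + v**5 + v**4 + v**3 + v**2
  leading term u*v**2: subtract (1)·g_5 from u*v**2 + v**7 + v**6 + v**5 + v**4 + v**3 + v**2 → u*v + v**7 + v**6 + v**5 + v**3 + v**2 + v
  leading term u*v: no divisor's leading term divides it; move u*v to the remainder.
  leading term v**7: subtract (v**4)·g_6 from v**7 + v**6 + v**5 + v**3 + v**2 + v → v**6 + v**5 + v**3 + v**2 + v
  leading term v**6: subtract (v**3)·g_6 from v**6 + v**5 + v**3 + v**2 + v → v**5 + v**3 + v**2 + v
  leading term v**5: subtract (v**2)·g_6 from v**5 + v**3 + v**2 + v → v**3 + v**2 + v
  leading term v**3: subtract (1)·g_6 from v**3 + v**2 + v → v**2 + v
  leading term v**2: subtract (1)·g_7 from v**2 + v → v
  leading term v: no divisor's leading term divides it; move v to the remainder.
The remainder u*v + v is nonzero, so it would be added as the next basis element.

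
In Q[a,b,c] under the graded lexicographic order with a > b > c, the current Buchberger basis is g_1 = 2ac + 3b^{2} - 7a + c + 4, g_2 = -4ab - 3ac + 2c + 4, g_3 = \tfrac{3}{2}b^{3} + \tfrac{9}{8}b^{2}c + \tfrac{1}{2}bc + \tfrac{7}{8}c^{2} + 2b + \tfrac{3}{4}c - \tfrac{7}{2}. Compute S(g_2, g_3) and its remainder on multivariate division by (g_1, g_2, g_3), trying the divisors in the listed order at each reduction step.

S(g_2, g_3) = -\tfrac{1}{3}abc - \tfrac{7}{12}ac^{2} - \tfrac{1}{2}b^{2}c - \tfrac{4}{3}ab - \tfrac{1}{2}ac - b^{2} + \tfrac{7}{3}a; remainder on division = 0.

lcm(LM(g_2), LM(g_3)) = ab^{3}.
S = (lcm/LT(g_2))·g_2 − (lcm/LT(g_3))·g_3 = -\tfrac{1}{3}abc - \tfrac{7}{12}ac^{2} - \tfrac{1}{2}b^{2}c - \tfrac{4}{3}ab - \tfrac{1}{2}ac - b^{2} + \tfrac{7}{3}a.
Reduce S modulo (g_1, g_2, g_3) in that order:
  leading term abc: subtract (-\tfrac{1}{6}b)·g_1 from -\tfrac{1}{3}abc - \tfrac{7}{12}ac^{2} - \tfrac{1}{2}b^{2}c - \tfrac{4}{3}ab - \tfrac{1}{2}ac - b^{2} + \tfrac{7}{3}a → -\tfrac{7}{12}ac^{2} + \tfrac{1}{2}b^{3} - \tfrac{1}{2}b^{2}c - \tfrac{5}{2}ab - \tfrac{1}{2}ac - b^{2} + \tfrac{1}{6}bc + \tfrac{7}{3}a + \tfrac{2}{3}b
  leading term ac^{2}: subtract (-\tfrac{7}{24}c)·g_1 from -\tfrac{7}{12}ac^{2} + \tfrac{1}{2}b^{3} - \tfrac{1}{2}b^{2}c - \tfrac{5}{2}ab - \tfrac{1}{2}ac - b^{2} + \tfrac{1}{6}bc + \tfrac{7}{3}a + \tfrac{2}{3}b → \tfrac{1}{2}b^{3} + \tfrac{3}{8}b^{2}c - \tfrac{5}{2}ab - \tfrac{61}{24}ac - b^{2} + \tfrac{1}{6}bc + \tfrac{7}{24}c^{2} + \tfrac{7}{3}a + \tfrac{2}{3}b + \tfrac{7}{6}c
  leading term b^{3}: subtract (\tfrac{1}{3})·g_3 from \tfrac{1}{2}b^{3} + \tfrac{3}{8}b^{2}c - \tfrac{5}{2}ab - \tfrac{61}{24}ac - b^{2} + \tfrac{1}{6}bc + \tfrac{7}{24}c^{2} + \tfrac{7}{3}a + \tfrac{2}{3}b + \tfrac{7}{6}c → -\tfrac{5}{2}ab - \tfrac{61}{24}ac - b^{2} + \tfrac{7}{3}a + \tfrac{11}{12}c + \tfrac{7}{6}
  leading term ab: subtract (\tfrac{5}{8})·g_2 from -\tfrac{5}{2}ab - \tfrac{61}{24}ac - b^{2} + \tfrac{7}{3}a + \tfrac{11}{12}c + \tfrac{7}{6} → -\tfrac{2}{3}ac - b^{2} + \tfrac{7}{3}a - \tfrac{1}{3}c - \tfrac{4}{3}
  leading term ac: subtract (-\tfrac{1}{3})·g_1 from -\tfrac{2}{3}ac - b^{2} + \tfrac{7}{3}a - \tfrac{1}{3}c - \tfrac{4}{3} → 0
The remainder is 0, so this S-polynomial contributes no new basis element.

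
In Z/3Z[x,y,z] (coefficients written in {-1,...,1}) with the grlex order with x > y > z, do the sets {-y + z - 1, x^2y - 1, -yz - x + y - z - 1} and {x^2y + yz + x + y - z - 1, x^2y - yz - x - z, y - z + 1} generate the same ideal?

No, the ideals differ.

For a fixed monomial order, each ideal has a unique reduced Gröbner basis; comparing bases decides equality.
Buchberger on the first generating set:
f_1 = -y + z - 1, LT = y.
f_2 = x^2y - 1, LT = x^2y.
f_3 = -yz - x + y - z - 1, LT = yz.

S(f_1,f_2): lcm = x^2y. S = -x^2z + x^2 + 1.
  leading term x^2z: no divisor's leading term divides it; move -x^2z to the remainder.
  leading term x^2: no divisor's leading term divides it; move x^2 to the remainder.
  leading term 1: no divisor's leading term divides it; move 1 to the remainder.
  remainder -x^2z + x^2 + 1 ≠ 0; add g_4 = -x^2z + x^2 + 1 to the basis.

S(f_1,f_3): lcm = yz. S = -z^2 - x + y - 1.
  leading term z^2: no divisor's leading term divides it; move -z^2 to the remainder.
  leading term x: no divisor's leading term divides it; move -x to the remainder.
  leading term y: subtract (-1)·f_1 from y - 1 → z + 1
  leading term z: no divisor's leading term divides it; move z to the remainder.
  leading term 1: no divisor's leading term divides it; move 1 to the remainder.
  remainder -z^2 - x + z + 1 ≠ 0; add g_5 = -z^2 - x + z + 1 to the basis.

S(f_2,f_3): lcm = x^2yz. S = -x^3 + x^2y - x^2z - x^2 - z.
  leading term x^3: no divisor's leading term divides it; move -x^3 to the remainder.
  leading term x^2y: subtract (-x^2)·f_1 from x^2y - x^2z - x^2 - z → x^2 - z
  leading term x^2: no divisor's leading term divides it; move x^2 to the remainder.
  leading term z: no divisor's leading term divides it; move -z to the remainder.
  remainder -x^3 + x^2 - z ≠ 0; add g_6 = -x^3 + x^2 - z to the basis.

The other S-polynomials (S(f_1,g_4), S(f_2,g_4), S(f_3,g_4), S(f_1,g_5), S(f_2,g_5), S(f_3,g_5), S(g_4,g_5), S(f_1,g_6), S(f_2,g_6), S(f_3,g_6), S(g_4,g_6), S(g_5,g_6)) all reduce to 0 modulo the current basis, so we have a Gröbner basis.
Inter-reduce: drop elements whose leading term is divisible by another's, tail-reduce, and make monic.
Reduced Gröbner basis: {x^3 - x^2 + z, x^2z - x^2 - 1, z^2 + x - z - 1, y - z + 1}.

Buchberger on the second generating set:
h_1 = x^2y + yz + x + y - z - 1, LT = x^2y.
h_2 = x^2y - yz - x - z, LT = x^2y.
h_3 = y - z + 1, LT = y.

S(h_1,h_2): lcm = x^2y. S = -yz - x + y - 1.
  leading term yz: subtract (-z)·h_3 from -yz - x + y - 1 → -z^2 - x + y + z - 1
  leading term z^2: no divisor's leading term divides it; move -z^2 to the remainder.
  leading term x: no divisor's leading term divides it; move -x to the remainder.
  leading term y: subtract (1)·h_3 from y + z - 1 → -z + 1
  leading term z: no divisor's leading term divides it; move -z to the remainder.
  leading term 1: no divisor's leading term divides it; move 1 to the remainder.
  remainder -z^2 - x - z + 1 ≠ 0; add k_4 = -z^2 - x - z + 1 to the basis.

S(h_1,h_3): lcm = x^2y. S = x^2z - x^2 + yz + x + y - z - 1.
  leading term x^2z: no divisor's leading term divides it; move x^2z to the remainder.
  leading term x^2: no divisor's leading term divides it; move -x^2 to the remainder.
  leading term yz: subtract (z)·h_3 from yz + x + y - z - 1 → z^2 + x + y + z - 1
  leading term z^2: subtract (-1)·k_4 from z^2 + x + y + z - 1 → y
  leading term y: subtract (1)·h_3 from y → z - 1
  leading term z: no divisor's leading term divides it; move z to the remainder.
  leading term 1: no divisor's leading term divides it; move -1 to the remainder.
  remainder x^2z - x^2 + z - 1 ≠ 0; add k_5 = x^2z - x^2 + z - 1 to the basis.

S(k_4,k_5): lcm = x^2z^2. S = x^3 - x^2z - x^2 - z^2 + z.
  leading term x^3: no divisor's leading term divides it; move x^3 to the remainder.
  leading term x^2z: subtract (-1)·k_5 from -x^2z - x^2 - z^2 + z → x^2 - z^2 - z - 1
  leading term x^2: no divisor's leading term divides it; move x^2 to the remainder.
  leading term z^2: subtract (1)·k_4 from -z^2 - z - 1 → x + 1
  leading term x: no divisor's leading term divides it; move x to the remainder.
  leading term 1: no divisor's leading term divides it; move 1 to the remainder.
  remainder x^3 + x^2 + x + 1 ≠ 0; add k_6 = x^3 + x^2 + x + 1 to the basis.

The other S-polynomials (S(h_2,h_3), S(h_1,k_4), S(h_2,k_4), S(h_3,k_4), S(h_1,k_5), S(h_2,k_5), S(h_3,k_5), S(h_1,k_6), S(h_2,k_6), S(h_3,k_6), S(k_4,k_6), S(k_5,k_6)) all reduce to 0 modulo the current basis, so we have a Gröbner basis.
Inter-reduce: drop elements whose leading term is divisible by another's, tail-reduce, and make monic.
Reduced Gröbner basis: {x^3 + x^2 + x + 1, x^2z - x^2 + z - 1, z^2 + x + z - 1, y - z + 1}.

These differ, so the ideals are not equal.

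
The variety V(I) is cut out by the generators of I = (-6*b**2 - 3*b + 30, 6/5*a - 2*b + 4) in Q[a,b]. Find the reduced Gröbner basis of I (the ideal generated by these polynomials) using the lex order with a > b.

f_1 = -6*b**2 - 3*b + 30, LT = b**2.
f_2 = 6/5*a - 2*b + 4, LT = a.

S(f_1,f_2): leading monomials are coprime, so the S-polynomial reduces to 0 (Buchberger's first criterion).
Every S-polynomial of the final basis reduces to 0, so we have a Gröbner basis.

G = {a - 5/3*b + 10/3, b**2 + 1/2*b - 5}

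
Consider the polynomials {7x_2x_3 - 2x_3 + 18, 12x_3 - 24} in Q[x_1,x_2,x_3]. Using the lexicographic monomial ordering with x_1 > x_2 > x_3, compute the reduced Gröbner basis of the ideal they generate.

G = {x_2 + 1, x_3 - 2}

f_1 = 7x_2x_3 - 2x_3 + 18, LT = x_2x_3.
f_2 = 12x_3 - 24, LT = x_3.

S(f_1,f_2): lcm = x_2x_3. S = 2x_2 - \tfrac{2}{7}x_3 + \tfrac{18}{7}.
  leading term x_2: no divisor's leading term divides it; move 2x_2 to the remainder.
  leading term x_3: subtract (-\tfrac{1}{42})·f_2 from -\tfrac{2}{7}x_3 + \tfrac{18}{7} → 2
  leading term 1: no divisor's leading term divides it; move 2 to the remainder.
  remainder 2x_2 + 2 ≠ 0; add g_3 = 2x_2 + 2 to the basis.

The other S-polynomials (S(f_1,g_3), S(f_2,g_3)) all reduce to 0 modulo the current basis, so we have a Gröbner basis.
Inter-reduce: drop elements whose leading term is divisible by another's, tail-reduce, and make monic.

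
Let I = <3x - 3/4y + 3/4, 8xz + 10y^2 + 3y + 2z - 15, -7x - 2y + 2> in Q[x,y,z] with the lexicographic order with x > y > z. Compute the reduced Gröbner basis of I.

f_1 = 3x - 3/4y + 3/4, LT = x.
f_2 = 8xz + 10y^2 + 3y + 2z - 15, LT = xz.
f_3 = -7x - 2y + 2, LT = x.

S(f_1,f_2): lcm = xz. S = -5/4y^2 - 1/4yz - 3/8y + 15/8.
  reduce S modulo (f_1, f_2, f_3):
  remainder -5/4y^2 - 1/4yz - 3/8y + 15/8 ≠ 0; add g_4 = -5/4y^2 - 1/4yz - 3/8y + 15/8 to the basis.

S(f_1,f_3): lcm = x. S = -15/28y + 15/28.
  reduce S modulo (f_1, f_2, f_3, g_4):
  remainder -15/28y + 15/28 ≠ 0; add g_5 = -15/28y + 15/28 to the basis.

S(g_4,g_5): lcm = y^2. S = 1/5yz + 13/10y - 3/2.
  reduce S modulo (f_1, f_2, f_3, g_4, g_5):
  remainder 1/5z - 1/5 ≠ 0; add g_6 = 1/5z - 1/5 to the basis.

The other S-polynomials (S(f_2,f_3), S(f_1,g_4), S(f_2,g_4), S(f_3,g_4), S(f_1,g_5), S(f_2,g_5), S(f_3,g_5), S(f_1,g_6), S(f_2,g_6), S(f_3,g_6), S(g_4,g_6), S(g_5,g_6)) all reduce to 0 modulo the current basis, so we have a Gröbner basis.
Inter-reduce: drop elements whose leading term is divisible by another's, tail-reduce, and make monic.

G = {x, y - 1, z - 1}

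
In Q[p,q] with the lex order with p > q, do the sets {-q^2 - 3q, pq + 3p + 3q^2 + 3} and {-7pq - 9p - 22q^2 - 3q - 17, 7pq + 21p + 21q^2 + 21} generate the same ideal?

No, the ideals differ.

Two ideals are equal iff their reduced Gröbner bases coincide (the reduced basis is unique for a fixed ordering).
Buchberger on the first generating set:
f_1 = -q^2 - 3q, LT = q^2.
f_2 = pq + 3p + 3q^2 + 3, LT = pq.

S(f_1,f_2): lcm = pq^2. S = -3q^3 - 3q.
  leading term q^3: subtract (3q)·f_1 from -3q^3 - 3q → 9q^2 - 3q
  leading term q^2: subtract (-9)·f_1 from 9q^2 - 3q → -30q
  leading term q: no divisor's leading term divides it; move -30q to the remainder.
  remainder -30q ≠ 0; add g_3 = -30q to the basis.

S(f_2,g_3): lcm = pq. S = 3p + 3q^2 + 3.
  leading term p: no divisor's leading term divides it; move 3p to the remainder.
  leading term q^2: subtract (-3)·f_1 from 3q^2 + 3 → -9q + 3
  leading term q: subtract (3/10)·g_3 from -9q + 3 → 3
  leading term 1: no divisor's leading term divides it; move 3 to the remainder.
  remainder 3p + 3 ≠ 0; add g_4 = 3p + 3 to the basis.

The other S-polynomials (S(f_1,g_3), S(f_1,g_4), S(f_2,g_4), S(g_3,g_4)) all reduce to 0 modulo the current basis, so we have a Gröbner basis.
Inter-reduce: drop elements whose leading term is divisible by another's, tail-reduce, and make monic.
Reduced Gröbner basis: {p + 1, q}.

Buchberger on the second generating set:
h_1 = -7pq - 9p - 22q^2 - 3q - 17, LT = pq.
h_2 = 7pq + 21p + 21q^2 + 21, LT = pq.

S(h_1,h_2): lcm = pq. S = -12/7p + 1/7q^2 + 3/7q - 4/7.
  leading term p: no divisor's leading term divides it; move -12/7p to the remainder.
  leading term q^2: no divisor's leading term divides it; move 1/7q^2 to the remainder.
  leading term q: no divisor's leading term divides it; move 3/7q to the remainder.
  leading term 1: no divisor's leading term divides it; move -4/7 to the remainder.
  remainder -12/7p + 1/7q^2 + 3/7q - 4/7 ≠ 0; add k_3 = -12/7p + 1/7q^2 + 3/7q - 4/7 to the basis.

S(h_1,k_3): lcm = pq. S = 9/7p + 1/12q^3 + 95/28q^2 + 2/21q + 17/7.
  leading term p: subtract (-3/4)·k_3 from 9/7p + 1/12q^3 + 95/28q^2 + 2/21q + 17/7 → 1/12q^3 + 7/2q^2 + 5/12q + 2
  leading term q^3: no divisor's leading term divides it; move 1/12q^3 to the remainder.
  leading term q^2: no divisor's leading term divides it; move 7/2q^2 to the remainder.
  leading term q: no divisor's leading term divides it; move 5/12q to the remainder.
  leading term 1: no divisor's leading term divides it; move 2 to the remainder.
  remainder 1/12q^3 + 7/2q^2 + 5/12q + 2 ≠ 0; add k_4 = 1/12q^3 + 7/2q^2 + 5/12q + 2 to the basis.

The other S-polynomials (S(h_2,k_3), S(h_1,k_4), S(h_2,k_4), S(k_3,k_4)) all reduce to 0 modulo the current basis, so we have a Gröbner basis.
Inter-reduce: drop elements whose leading term is divisible by another's, tail-reduce, and make monic.
Reduced Gröbner basis: {p - 1/12q^2 - 1/4q + 1/3, q^3 + 42q^2 + 5q + 24}.

The bases are distinct; the ideals are different.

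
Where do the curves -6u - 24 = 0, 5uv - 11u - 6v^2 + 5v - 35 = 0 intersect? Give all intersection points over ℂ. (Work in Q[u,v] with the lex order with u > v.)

{(-4, -3), (-4, 1/2)}

Compute a lex Gröbner basis by Buchberger's algorithm.
f_1 = -6u - 24, LT = u.
f_2 = 5uv - 11u - 6v^2 + 5v - 35, LT = uv.

S(f_1,f_2): lcm = uv. S = 11/5u + 6/5v^2 + 3v + 7.
  reduce S modulo (f_1, f_2):
  remainder 6/5v^2 + 3v - 9/5 ≠ 0; add h_3 = 6/5v^2 + 3v - 9/5 to the basis.

The other S-polynomials (S(f_1,h_3), S(f_2,h_3)) all reduce to 0 modulo the current basis, so we have a Gröbner basis.
Inter-reduce: drop elements whose leading term is divisible by another's, tail-reduce, and make monic.
Reduced Gröbner basis: {u + 4, v^2 + 5/2v - 3/2}.

Since the basis is lex-ordered, v^2 + 5/2v - 3/2 is univariate in v. Its roots are {-3, 1/2}. Back-substituting each root into the other basis elements fixes the other coordinates.
  v = -3: the earlier basis element becomes u + 4 = 0, giving u = -4 — point (-4, -3).
  v = 1/2: the earlier basis element becomes u + 4 = 0, giving u = -4 — point (-4, 1/2).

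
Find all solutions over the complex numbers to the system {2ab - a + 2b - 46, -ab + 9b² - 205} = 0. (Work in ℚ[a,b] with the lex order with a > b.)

{(4, 5), (-913/4 - 9*sqrt(9841)/4, -83/36 + sqrt(9841)/36), (-913/4 + 9*sqrt(9841)/4, -sqrt(9841)/36 - 83/36)}

Compute a lex Gröbner basis by Buchberger's algorithm.
f_1 = 2ab - a + 2b - 46, LT = ab.
f_2 = -ab + 9b² - 205, LT = ab.

S(f_1,f_2): lcm = ab. S = -½a + 9b² + b - 228.
  leading term a: no divisor's leading term divides it; move -½a to the remainder.
  leading term b²: no divisor's leading term divides it; move 9b² to the remainder.
  leading term b: no divisor's leading term divides it; move b to the remainder.
  leading term 1: no divisor's leading term divides it; move -228 to the remainder.
  remainder -½a + 9b² + b - 228 ≠ 0; add h_3 = -½a + 9b² + b - 228 to the basis.

S(f_1,h_3): lcm = ab. S = -½a + 18b³ + 2b² - 455b - 23.
  leading term a: subtract (1)·h_3 from -½a + 18b³ + 2b² - 455b - 23 → 18b³ - 7b² - 456b + 205
  leading term b³: no divisor's leading term divides it; move 18b³ to the remainder.
  leading term b²: no divisor's leading term divides it; move -7b² to the remainder.
  leading term b: no divisor's leading term divides it; move -456b to the remainder.
  leading term 1: no divisor's leading term divides it; move 205 to the remainder.
  remainder 18b³ - 7b² - 456b + 205 ≠ 0; add h_4 = 18b³ - 7b² - 456b + 205 to the basis.

The other S-polynomials (S(f_2,h_3), S(f_1,h_4), S(f_2,h_4), S(h_3,h_4)) all reduce to 0 modulo the current basis, so we have a Gröbner basis.
Inter-reduce: drop elements whose leading term is divisible by another's, tail-reduce, and make monic.
Reduced Gröbner basis: {a - 18b² - 2b + 456, b³ - 7/18b² - 76/3b + 205/18}.

A lex Gröbner basis eliminates variables successively. Here b³ - 7/18b² - 76/3b + 205/18 depends only on b, with roots {5, -83/36 + sqrt(9841)/36, -sqrt(9841)/36 - 83/36}; lifting each root through the earlier basis elements recovers the full solutions.
  b = 5: the earlier basis element becomes a - 4 = 0, giving a = 4 — point (4, 5).
  b = -83/36 + sqrt(9841)/36: the earlier basis element becomes a + 9*sqrt(9841)/4 + 913/4 = 0, giving a = -913/4 - 9*sqrt(9841)/4 — point (-913/4 - 9*sqrt(9841)/4, -83/36 + sqrt(9841)/36).
  b = -sqrt(9841)/36 - 83/36: the earlier basis element becomes a - 9*sqrt(9841)/4 + 913/4 = 0, giving a = -913/4 + 9*sqrt(9841)/4 — point (-913/4 + 9*sqrt(9841)/4, -sqrt(9841)/36 - 83/36).
Substituting each solution back into the original system confirms all equations vanish.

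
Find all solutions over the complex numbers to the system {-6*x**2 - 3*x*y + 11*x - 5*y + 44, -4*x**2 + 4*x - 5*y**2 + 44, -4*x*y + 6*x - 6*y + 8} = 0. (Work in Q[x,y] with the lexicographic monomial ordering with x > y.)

Compute a lex Gröbner basis by Buchberger's algorithm.
f_1 = -6*x**2 - 3*x*y + 11*x - 5*y + 44, LT = x**2.
f_2 = -4*x**2 + 4*x - 5*y**2 + 44, LT = x**2.
f_3 = -4*x*y + 6*x - 6*y + 8, LT = x*y.

S(f_1,f_2): lcm = x**2. S = 1/2*x*y - 5/6*x - 5/4*y**2 + 5/6*y + 11/3.
  leading term x*y: subtract (-1/8)·f_3 from 1/2*x*y - 5/6*x - 5/4*y**2 + 5/6*y + 11/3 → -1/12*x - 5/4*y**2 + 1/12*y + 14/3
  leading term x: no divisor's leading term divides it; move -1/12*x to the remainder.
  leading term y**2: no divisor's leading term divides it; move -5/4*y**2 to the remainder.
  leading term y: no divisor's leading term divides it; move 1/12*y to the remainder.
  leading term 1: no divisor's leading term divides it; move 14/3 to the remainder.
  remainder -1/12*x - 5/4*y**2 + 1/12*y + 14/3 ≠ 0; add h_4 = -1/12*x - 5/4*y**2 + 1/12*y + 14/3 to the basis.

S(f_1,f_3): lcm = x**2*y. S = 3/2*x**2 + 1/2*x*y**2 - 10/3*x*y + 2*x + 5/6*y**2 - 22/3*y.
  leading term x**2: subtract (-1/4)·f_1 from 3/2*x**2 + 1/2*x*y**2 - 10/3*x*y + 2*x + 5/6*y**2 - 22/3*y → 1/2*x*y**2 - 49/12*x*y + 19/4*x + 5/6*y**2 - 103/12*y + 11
  leading term x*y**2: subtract (-1/8*y)·f_3 from 1/2*x*y**2 - 49/12*x*y + 19/4*x + 5/6*y**2 - 103/12*y + 11 → -10/3*x*y + 19/4*x + 1/12*y**2 - 91/12*y + 11
  leading term x*y: subtract (5/6)·f_3 from -10/3*x*y + 19/4*x + 1/12*y**2 - 91/12*y + 11 → -1/4*x + 1/12*y**2 - 31/12*y + 13/3
  leading term x: subtract (3)·h_4 from -1/4*x + 1/12*y**2 - 31/12*y + 13/3 → 23/6*y**2 - 17/6*y - 29/3
  leading term y**2: no divisor's leading term divides it; move 23/6*y**2 to the remainder.
  leading term y: no divisor's leading term divides it; move -17/6*y to the remainder.
  leading term 1: no divisor's leading term divides it; move -29/3 to the remainder.
  remainder 23/6*y**2 - 17/6*y - 29/3 ≠ 0; add h_5 = 23/6*y**2 - 17/6*y - 29/3 to the basis.

S(f_2,f_3): lcm = x**2*y. S = 3/2*x**2 - 5/2*x*y + 2*x + 5/4*y**3 - 11*y.
  leading term x**2: subtract (-1/4)·f_1 from 3/2*x**2 - 5/2*x*y + 2*x + 5/4*y**3 - 11*y → -13/4*x*y + 19/4*x + 5/4*y**3 - 49/4*y + 11
  leading term x*y: subtract (13/16)·f_3 from -13/4*x*y + 19/4*x + 5/4*y**3 - 49/4*y + 11 → -1/8*x + 5/4*y**3 - 59/8*y + 9/2
  leading term x: subtract (3/2)·h_4 from -1/8*x + 5/4*y**3 - 59/8*y + 9/2 → 5/4*y**3 + 15/8*y**2 - 15/2*y - 5/2
  leading term y**3: subtract (15/46*y)·h_5 from 5/4*y**3 + 15/8*y**2 - 15/2*y - 5/2 → 515/184*y**2 - 100/23*y - 5/2
  leading term y**2: subtract (1545/2116)·h_5 from 515/184*y**2 - 100/23*y - 5/2 → -9645/4232*y + 9645/2116
  leading term y: no divisor's leading term divides it; move -9645/4232*y to the remainder.
  leading term 1: no divisor's leading term divides it; move 9645/2116 to the remainder.
  remainder -9645/4232*y + 9645/2116 ≠ 0; add h_6 = -9645/4232*y + 9645/2116 to the basis.

The other S-polynomials (S(f_1,h_4), S(f_2,h_4), S(f_3,h_4), S(f_1,h_5), S(f_2,h_5), S(f_3,h_5), S(h_4,h_5), S(f_1,h_6), S(f_2,h_6), S(f_3,h_6), S(h_4,h_6), S(h_5,h_6)) all reduce to 0 modulo the current basis, so we have a Gröbner basis.
Inter-reduce: drop elements whose leading term is divisible by another's, tail-reduce, and make monic.
Reduced Gröbner basis: {x + 2, y - 2}.

A lex Gröbner basis eliminates variables successively. Here y - 2 depends only on y, with roots {2}; lifting each root through the earlier basis elements recovers the full solutions.
  y = 2: the earlier basis element becomes x + 2 = 0, giving x = -2 — point (-2, 2).

{(-2, 2)}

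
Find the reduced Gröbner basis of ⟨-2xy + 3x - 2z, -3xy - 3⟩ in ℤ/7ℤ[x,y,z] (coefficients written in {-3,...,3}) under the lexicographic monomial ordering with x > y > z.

G = {x - 3z + 3, yz - y - 2}

The reduced Gröbner basis is the canonical form of the ideal for this ordering.

f_1 = -2xy + 3x - 2z, LT = xy.
f_2 = -3xy - 3, LT = xy.

S(f_1,f_2): lcm = xy. S = 2x + z - 1.
  leading term x: no divisor's leading term divides it; move 2x to the remainder.
  leading term z: no divisor's leading term divides it; move z to the remainder.
  leading term 1: no divisor's leading term divides it; move -1 to the remainder.
  remainder 2x + z - 1 ≠ 0; add g_3 = 2x + z - 1 to the basis.

S(f_1,g_3): lcm = xy. S = 2x + 3yz - 3y + z.
  leading term x: subtract (1)·g_3 from 2x + 3yz - 3y + z → 3yz - 3y + 1
  leading term yz: no divisor's leading term divides it; move 3yz to the remainder.
  leading term y: no divisor's leading term divides it; move -3y to the remainder.
  leading term 1: no divisor's leading term divides it; move 1 to the remainder.
  remainder 3yz - 3y + 1 ≠ 0; add g_4 = 3yz - 3y + 1 to the basis.

The other S-polynomials (S(f_2,g_3), S(f_1,g_4), S(f_2,g_4), S(g_3,g_4)) all reduce to 0 modulo the current basis, so we have a Gröbner basis.
Inter-reduce: drop elements whose leading term is divisible by another's, tail-reduce, and make monic.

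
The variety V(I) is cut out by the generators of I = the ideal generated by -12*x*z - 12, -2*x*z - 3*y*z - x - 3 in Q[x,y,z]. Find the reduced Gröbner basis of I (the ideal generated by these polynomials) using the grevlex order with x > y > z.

The reduced Gröbner basis is the canonical form of the ideal for this ordering.

f_1 = -12*x*z - 12, LT = x*z.
f_2 = -2*x*z - 3*y*z - x - 3, LT = x*z.

S(f_1,f_2): lcm = x*z. S = -3/2*y*z - 1/2*x - 1/2.
  leading term y*z: no divisor's leading term divides it; move -3/2*y*z to the remainder.
  leading term x: no divisor's leading term divides it; move -1/2*x to the remainder.
  leading term 1: no divisor's leading term divides it; move -1/2 to the remainder.
  remainder -3/2*y*z - 1/2*x - 1/2 ≠ 0; add g_3 = -3/2*y*z - 1/2*x - 1/2 to the basis.

S(f_1,g_3): lcm = x*y*z. S = -1/3*x**2 - 1/3*x + y.
  leading term x**2: no divisor's leading term divides it; move -1/3*x**2 to the remainder.
  leading term x: no divisor's leading term divides it; move -1/3*x to the remainder.
  leading term y: no divisor's leading term divides it; move y to the remainder.
  remainder -1/3*x**2 - 1/3*x + y ≠ 0; add g_4 = -1/3*x**2 - 1/3*x + y to the basis.

S(f_2,g_3): lcm = x*y*z. S = 3/2*y**2*z - 1/3*x**2 + 1/2*x*y - 1/3*x + 3/2*y.
  leading term y**2*z: subtract (-y)·g_3 from 3/2*y**2*z - 1/3*x**2 + 1/2*x*y - 1/3*x + 3/2*y → -1/3*x**2 - 1/3*x + y
  leading term x**2: subtract (1)·g_4 from -1/3*x**2 - 1/3*x + y → 0
  remainder 0.

S(f_1,g_4): lcm = x**2*z. S = -x*z + 3*y*z + x.
  leading term x*z: subtract (1/12)·f_1 from -x*z + 3*y*z + x → 3*y*z + x + 1
  leading term y*z: subtract (-2)·g_3 from 3*y*z + x + 1 → 0
  remainder 0.

S(f_2,g_4): lcm = x**2*z. S = 3/2*x*y*z + 1/2*x**2 - x*z + 3*y*z + 3/2*x.
  leading term x*y*z: subtract (-1/8*y)·f_1 from 3/2*x*y*z + 1/2*x**2 - x*z + 3*y*z + 3/2*x → 1/2*x**2 - x*z + 3*y*z + 3/2*x - 3/2*y
  leading term x**2: subtract (-3/2)·g_4 from 1/2*x**2 - x*z + 3*y*z + 3/2*x - 3/2*y → -x*z + 3*y*z + x
  leading term x*z: subtract (1/12)·f_1 from -x*z + 3*y*z + x → 3*y*z + x + 1
  leading term y*z: subtract (-2)·g_3 from 3*y*z + x + 1 → 0
  remainder 0.

S(g_3,g_4): leading monomials are coprime, so the S-polynomial reduces to 0 (Buchberger's first criterion).
Every S-polynomial of the final basis reduces to 0, so we have a Gröbner basis.
Inter-reduce: drop elements whose leading term is divisible by another's, tail-reduce, and make monic.

G = {x**2 + x - 3*y, x*z + 1, y*z + 1/3*x + 1/3}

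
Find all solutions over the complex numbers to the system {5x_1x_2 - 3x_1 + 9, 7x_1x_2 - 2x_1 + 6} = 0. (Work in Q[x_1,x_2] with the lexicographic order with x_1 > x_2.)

Compute a lex Gröbner basis by Buchberger's algorithm.
f_1 = 5x_1x_2 - 3x_1 + 9, LT = x_1x_2.
f_2 = 7x_1x_2 - 2x_1 + 6, LT = x_1x_2.

S(f_1,f_2): lcm = x_1x_2. S = -\tfrac{11}{35}x_1 + \tfrac{33}{35}.
  leading term x_1: no divisor's leading term divides it; move -\tfrac{11}{35}x_1 to the remainder.
  leading term 1: no divisor's leading term divides it; move \tfrac{33}{35} to the remainder.
  remainder -\tfrac{11}{35}x_1 + \tfrac{33}{35} ≠ 0; add h_3 = -\tfrac{11}{35}x_1 + \tfrac{33}{35} to the basis.

S(f_1,h_3): lcm = x_1x_2. S = -\tfrac{3}{5}x_1 + 3x_2 + \tfrac{9}{5}.
  leading term x_1: subtract (\tfrac{21}{11})·h_3 from -\tfrac{3}{5}x_1 + 3x_2 + \tfrac{9}{5} → 3x_2
  leading term x_2: no divisor's leading term divides it; move 3x_2 to the remainder.
  remainder 3x_2 ≠ 0; add h_4 = 3x_2 to the basis.

The other S-polynomials (S(f_2,h_3), S(f_1,h_4), S(f_2,h_4), S(h_3,h_4)) all reduce to 0 modulo the current basis, so we have a Gröbner basis.
Inter-reduce: drop elements whose leading term is divisible by another's, tail-reduce, and make monic.
Reduced Gröbner basis: {x_1 - 3, x_2}.

From the last basis element, x_2 = 0, so x_2 takes values in {0}. Each choice, substituted upward through the basis, yields the corresponding point(s) of the solution set.
  x_2 = 0: the earlier basis element becomes x_1 - 3 = 0, giving x_1 = 3 — point (3, 0).

{(3, 0)}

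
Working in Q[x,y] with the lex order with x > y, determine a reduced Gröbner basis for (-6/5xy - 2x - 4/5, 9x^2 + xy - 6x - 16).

f_1 = -6/5xy - 2x - 4/5, LT = xy.
f_2 = 9x^2 + xy - 6x - 16, LT = x^2.

S(f_1,f_2): lcm = x^2y. S = 5/3x^2 - 1/9xy^2 + 2/3xy + 2/3x + 16/9y.
  leading term x^2: subtract (5/27)·f_2 from 5/3x^2 - 1/9xy^2 + 2/3xy + 2/3x + 16/9y → -1/9xy^2 + 13/27xy + 16/9x + 16/9y + 80/27
  leading term xy^2: subtract (5/54y)·f_1 from -1/9xy^2 + 13/27xy + 16/9x + 16/9y + 80/27 → 2/3xy + 16/9x + 50/27y + 80/27
  leading term xy: subtract (-5/9)·f_1 from 2/3xy + 16/9x + 50/27y + 80/27 → 2/3x + 50/27y + 68/27
  leading term x: no divisor's leading term divides it; move 2/3x to the remainder.
  leading term y: no divisor's leading term divides it; move 50/27y to the remainder.
  leading term 1: no divisor's leading term divides it; move 68/27 to the remainder.
  remainder 2/3x + 50/27y + 68/27 ≠ 0; add g_3 = 2/3x + 50/27y + 68/27 to the basis.

S(f_1,g_3): lcm = xy. S = 5/3x - 25/9y^2 - 34/9y + 2/3.
  leading term x: subtract (5/2)·g_3 from 5/3x - 25/9y^2 - 34/9y + 2/3 → -25/9y^2 - 227/27y - 152/27
  leading term y^2: no divisor's leading term divides it; move -25/9y^2 to the remainder.
  leading term y: no divisor's leading term divides it; move -227/27y to the remainder.
  leading term 1: no divisor's leading term divides it; move -152/27 to the remainder.
  remainder -25/9y^2 - 227/27y - 152/27 ≠ 0; add g_4 = -25/9y^2 - 227/27y - 152/27 to the basis.

The other S-polynomials (S(f_2,g_3), S(f_1,g_4), S(f_2,g_4), S(g_3,g_4)) all reduce to 0 modulo the current basis, so we have a Gröbner basis.
Inter-reduce: drop elements whose leading term is divisible by another's, tail-reduce, and make monic.

G = {x + 25/9y + 34/9, y^2 + 227/75y + 152/75}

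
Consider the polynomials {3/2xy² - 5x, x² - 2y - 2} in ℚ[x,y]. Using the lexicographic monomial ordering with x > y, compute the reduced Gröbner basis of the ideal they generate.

f_1 = 3/2xy² - 5x, LT = xy².
f_2 = x² - 2y - 2, LT = x².

S(f_1,f_2): lcm = x²y². S = -10/3x² + 2y³ + 2y².
  leading term x²: subtract (-10/3)·f_2 from -10/3x² + 2y³ + 2y² → 2y³ + 2y² - 20/3y - 20/3
  leading term y³: no divisor's leading term divides it; move 2y³ to the remainder.
  leading term y²: no divisor's leading term divides it; move 2y² to the remainder.
  leading term y: no divisor's leading term divides it; move -20/3y to the remainder.
  leading term 1: no divisor's leading term divides it; move -20/3 to the remainder.
  remainder 2y³ + 2y² - 20/3y - 20/3 ≠ 0; add g_3 = 2y³ + 2y² - 20/3y - 20/3 to the basis.

The other S-polynomials (S(f_1,g_3), S(f_2,g_3)) all reduce to 0 modulo the current basis, so we have a Gröbner basis.

G = {x² - 2y - 2, xy² - 10/3x, y³ + y² - 10/3y - 10/3}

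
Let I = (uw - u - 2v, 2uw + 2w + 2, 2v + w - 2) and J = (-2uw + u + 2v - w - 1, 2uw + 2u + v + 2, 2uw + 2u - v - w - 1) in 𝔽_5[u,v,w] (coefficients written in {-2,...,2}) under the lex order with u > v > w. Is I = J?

For a fixed monomial order, each ideal has a unique reduced Gröbner basis; comparing bases decides equality.
Buchberger on the first generating set:
f_1 = uw - u - 2v, LT = uw.
f_2 = 2uw + 2w + 2, LT = uw.
f_3 = 2v + w - 2, LT = v.

S(f_1,f_2): lcm = uw. S = -u - 2v - w - 1.
  leading term u: no divisor's leading term divides it; move -u to the remainder.
  leading term v: subtract (-1)·f_3 from -2v - w - 1 → 2
  leading term 1: no divisor's leading term divides it; move 2 to the remainder.
  remainder -u + 2 ≠ 0; add g_4 = -u + 2 to the basis.

S(f_1,g_4): lcm = uw. S = -u - 2v + 2w.
  leading term u: subtract (1)·g_4 from -u - 2v + 2w → -2v + 2w - 2
  leading term v: subtract (-1)·f_3 from -2v + 2w - 2 → -2w + 1
  leading term w: no divisor's leading term divides it; move -2w to the remainder.
  leading term 1: no divisor's leading term divides it; move 1 to the remainder.
  remainder -2w + 1 ≠ 0; add g_5 = -2w + 1 to the basis.

The other S-polynomials (S(f_1,f_3), S(f_2,f_3), S(f_2,g_4), S(f_3,g_4), S(f_1,g_5), S(f_2,g_5), S(f_3,g_5), S(g_4,g_5)) all reduce to 0 modulo the current basis, so we have a Gröbner basis.
Inter-reduce: drop elements whose leading term is divisible by another's, tail-reduce, and make monic.
Reduced Gröbner basis: {u - 2, v - 2, w + 2}.

Buchberger on the second generating set:
h_1 = -2uw + u + 2v - w - 1, LT = uw.
h_2 = 2uw + 2u + v + 2, LT = uw.
h_3 = 2uw + 2u - v - w - 1, LT = uw.

S(h_1,h_2): lcm = uw. S = u + v - 2w + 2.
  leading term u: no divisor's leading term divides it; move u to the remainder.
  leading term v: no divisor's leading term divides it; move v to the remainder.
  leading term w: no divisor's leading term divides it; move -2w to the remainder.
  leading term 1: no divisor's leading term divides it; move 2 to the remainder.
  remainder u + v - 2w + 2 ≠ 0; add k_4 = u + v - 2w + 2 to the basis.

S(h_1,h_3): lcm = uw. S = u + 2v + w + 1.
  leading term u: subtract (1)·k_4 from u + 2v + w + 1 → v - 2w - 1
  leading term v: no divisor's leading term divides it; move v to the remainder.
  leading term w: no divisor's leading term divides it; move -2w to the remainder.
  leading term 1: no divisor's leading term divides it; move -1 to the remainder.
  remainder v - 2w - 1 ≠ 0; add k_5 = v - 2w - 1 to the basis.

S(h_1,k_4): lcm = uw. S = 2u - vw - v + 2w² + w - 2.
  leading term u: subtract (2)·k_4 from 2u - vw - v + 2w² + w - 2 → -vw + 2v + 2w² - 1
  leading term vw: subtract (-w)·k_5 from -vw + 2v + 2w² - 1 → 2v - w - 1
  leading term v: subtract (2)·k_5 from 2v - w - 1 → -2w + 1
  leading term w: no divisor's leading term divides it; move -2w to the remainder.
  leading term 1: no divisor's leading term divides it; move 1 to the remainder.
  remainder -2w + 1 ≠ 0; add k_6 = -2w + 1 to the basis.

The other S-polynomials (S(h_2,h_3), S(h_2,k_4), S(h_3,k_4), S(h_1,k_5), S(h_2,k_5), S(h_3,k_5), S(k_4,k_5), S(h_1,k_6), S(h_2,k_6), S(h_3,k_6), S(k_4,k_6), S(k_5,k_6)) all reduce to 0 modulo the current basis, so we have a Gröbner basis.
Inter-reduce: drop elements whose leading term is divisible by another's, tail-reduce, and make monic.
Reduced Gröbner basis: {u - 2, v - 2, w + 2}.

These coincide, so the ideals are equal.
The choice of monomial ordering does not affect the verdict — as long as both bases are computed under the same ordering, their equality decides ideal equality.

Yes, the ideals are equal.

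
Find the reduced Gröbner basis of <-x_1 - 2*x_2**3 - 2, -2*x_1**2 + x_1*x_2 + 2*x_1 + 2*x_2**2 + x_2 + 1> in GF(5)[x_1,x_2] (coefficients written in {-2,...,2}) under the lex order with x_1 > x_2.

G = {x_1 + 2*x_2**3 + 2, x_2**6 - x_2**4 + x_2**2 + 2*x_2 + 2}

f_1 = -x_1 - 2*x_2**3 - 2, LT = x_1.
f_2 = -2*x_1**2 + x_1*x_2 + 2*x_1 + 2*x_2**2 + x_2 + 1, LT = x_1**2.

S(f_1,f_2): lcm = x_1**2. S = 2*x_1*x_2**3 - 2*x_1*x_2 - 2*x_1 + x_2**2 - 2*x_2 - 2.
  reduce S modulo (f_1, f_2):
  remainder x_2**6 - x_2**4 + x_2**2 + 2*x_2 + 2 ≠ 0; add g_3 = x_2**6 - x_2**4 + x_2**2 + 2*x_2 + 2 to the basis.

The other S-polynomials (S(f_1,g_3), S(f_2,g_3)) all reduce to 0 modulo the current basis, so we have a Gröbner basis.
Inter-reduce: drop elements whose leading term is divisible by another's, tail-reduce, and make monic.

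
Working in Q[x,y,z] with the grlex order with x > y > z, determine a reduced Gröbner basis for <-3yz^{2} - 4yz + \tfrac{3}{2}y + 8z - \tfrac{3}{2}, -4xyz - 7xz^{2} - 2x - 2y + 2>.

G = {xz^{3} + \tfrac{4}{3}xz^{2} + \tfrac{2}{7}xy + \tfrac{38}{21}xz + \tfrac{2}{7}yz + \tfrac{2}{21}x + \tfrac{8}{21}y - \tfrac{2}{7}z - \tfrac{8}{21}, xy^{2} - \tfrac{77}{16}xz^{2} + y^{2}z + \tfrac{1}{3}xy - \tfrac{7}{4}xz + \tfrac{4}{3}y^{2} - yz - \tfrac{97}{24}x - \tfrac{43}{8}y + \tfrac{97}{24}, xyz + \tfrac{7}{4}xz^{2} + \tfrac{1}{2}x + \tfrac{1}{2}y - \tfrac{1}{2}, yz^{2} + \tfrac{4}{3}yz - \tfrac{1}{2}y - \tfrac{8}{3}z + \tfrac{1}{2}}

This is the nonlinear analogue of row-reducing a linear system.

f_1 = -3yz^{2} - 4yz + \tfrac{3}{2}y + 8z - \tfrac{3}{2}, LT = yz^{2}.
f_2 = -4xyz - 7xz^{2} - 2x - 2y + 2, LT = xyz.

S(f_1,f_2): lcm = xyz^{2}. S = -\tfrac{7}{4}xz^{3} + \tfrac{4}{3}xyz - \tfrac{1}{2}xy - \tfrac{19}{6}xz - \tfrac{1}{2}yz + \tfrac{1}{2}x + \tfrac{1}{2}z.
  reduce S modulo (f_1, f_2):
  remainder -\tfrac{7}{4}xz^{3} - \tfrac{7}{3}xz^{2} - \tfrac{1}{2}xy - \tfrac{19}{6}xz - \tfrac{1}{2}yz - \tfrac{1}{6}x - \tfrac{2}{3}y + \tfrac{1}{2}z + \tfrac{2}{3} ≠ 0; add g_3 = -\tfrac{7}{4}xz^{3} - \tfrac{7}{3}xz^{2} - \tfrac{1}{2}xy - \tfrac{19}{6}xz - \tfrac{1}{2}yz - \tfrac{1}{6}x - \tfrac{2}{3}y + \tfrac{1}{2}z + \tfrac{2}{3} to the basis.

S(f_1,g_3): lcm = xyz^{3}. S = -\tfrac{2}{7}xy^{2} - \tfrac{97}{42}xyz - \tfrac{8}{3}xz^{2} - \tfrac{2}{7}y^{2}z - \tfrac{2}{21}xy + \tfrac{1}{2}xz - \tfrac{8}{21}y^{2} + \tfrac{2}{7}yz + \tfrac{8}{21}y.
  reduce S modulo (f_1, f_2, g_3):
  remainder -\tfrac{2}{7}xy^{2} + \tfrac{11}{8}xz^{2} - \tfrac{2}{7}y^{2}z - \tfrac{2}{21}xy + \tfrac{1}{2}xz - \tfrac{8}{21}y^{2} + \tfrac{2}{7}yz + \tfrac{97}{84}x + \tfrac{43}{28}y - \tfrac{97}{84} ≠ 0; add g_4 = -\tfrac{2}{7}xy^{2} + \tfrac{11}{8}xz^{2} - \tfrac{2}{7}y^{2}z - \tfrac{2}{21}xy + \tfrac{1}{2}xz - \tfrac{8}{21}y^{2} + \tfrac{2}{7}yz + \tfrac{97}{84}x + \tfrac{43}{28}y - \tfrac{97}{84} to the basis.

The other S-polynomials (S(f_2,g_3), S(f_1,g_4), S(f_2,g_4), S(g_3,g_4)) all reduce to 0 modulo the current basis, so we have a Gröbner basis.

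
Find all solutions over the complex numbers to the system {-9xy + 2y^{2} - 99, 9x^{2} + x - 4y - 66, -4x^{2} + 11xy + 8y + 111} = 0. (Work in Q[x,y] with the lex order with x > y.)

Compute a lex Gröbner basis by Buchberger's algorithm.
f_1 = -9xy + 2y^{2} - 99, LT = xy.
f_2 = 9x^{2} + x - 4y - 66, LT = x^{2}.
f_3 = -4x^{2} + 11xy + 8y + 111, LT = x^{2}.

S(f_1,f_2): lcm = x^{2}y. S = -\tfrac{2}{9}xy^{2} - \tfrac{1}{9}xy + 11x + \tfrac{4}{9}y^{2} + \tfrac{22}{3}y.
  leading term xy^{2}: subtract (\tfrac{2}{81}y)·f_1 from -\tfrac{2}{9}xy^{2} - \tfrac{1}{9}xy + 11x + \tfrac{4}{9}y^{2} + \tfrac{22}{3}y → -\tfrac{1}{9}xy + 11x - \tfrac{4}{81}y^{3} + \tfrac{4}{9}y^{2} + \tfrac{88}{9}y
  leading term xy: subtract (\tfrac{1}{81})·f_1 from -\tfrac{1}{9}xy + 11x - \tfrac{4}{81}y^{3} + \tfrac{4}{9}y^{2} + \tfrac{88}{9}y → 11x - \tfrac{4}{81}y^{3} + \tfrac{34}{81}y^{2} + \tfrac{88}{9}y + \tfrac{11}{9}
  leading term x: no divisor's leading term divides it; move 11x to the remainder.
  leading term y^{3}: no divisor's leading term divides it; move -\tfrac{4}{81}y^{3} to the remainder.
  leading term y^{2}: no divisor's leading term divides it; move \tfrac{34}{81}y^{2} to the remainder.
  leading term y: no divisor's leading term divides it; move \tfrac{88}{9}y to the remainder.
  leading term 1: no divisor's leading term divides it; move \tfrac{11}{9} to the remainder.
  remainder 11x - \tfrac{4}{81}y^{3} + \tfrac{34}{81}y^{2} + \tfrac{88}{9}y + \tfrac{11}{9} ≠ 0; add h_4 = 11x - \tfrac{4}{81}y^{3} + \tfrac{34}{81}y^{2} + \tfrac{88}{9}y + \tfrac{11}{9} to the basis.

S(f_1,f_3): lcm = x^{2}y. S = \tfrac{91}{36}xy^{2} + 11x + 2y^{2} + \tfrac{111}{4}y.
  leading term xy^{2}: subtract (-\tfrac{91}{324}y)·f_1 from \tfrac{91}{36}xy^{2} + 11x + 2y^{2} + \tfrac{111}{4}y → 11x + \tfrac{91}{162}y^{3} + 2y^{2} - \tfrac{1}{18}y
  leading term x: subtract (1)·h_4 from 11x + \tfrac{91}{162}y^{3} + 2y^{2} - \tfrac{1}{18}y → \tfrac{11}{18}y^{3} + \tfrac{128}{81}y^{2} - \tfrac{59}{6}y - \tfrac{11}{9}
  leading term y^{3}: no divisor's leading term divides it; move \tfrac{11}{18}y^{3} to the remainder.
  leading term y^{2}: no divisor's leading term divides it; move \tfrac{128}{81}y^{2} to the remainder.
  leading term y: no divisor's leading term divides it; move -\tfrac{59}{6}y to the remainder.
  leading term 1: no divisor's leading term divides it; move -\tfrac{11}{9} to the remainder.
  remainder \tfrac{11}{18}y^{3} + \tfrac{128}{81}y^{2} - \tfrac{59}{6}y - \tfrac{11}{9} ≠ 0; add h_5 = \tfrac{11}{18}y^{3} + \tfrac{128}{81}y^{2} - \tfrac{59}{6}y - \tfrac{11}{9} to the basis.

S(f_2,f_3): lcm = x^{2}. S = \tfrac{11}{4}xy + \tfrac{1}{9}x + \tfrac{14}{9}y + \tfrac{245}{12}.
  leading term xy: subtract (-\tfrac{11}{36})·f_1 from \tfrac{11}{4}xy + \tfrac{1}{9}x + \tfrac{14}{9}y + \tfrac{245}{12} → \tfrac{1}{9}x + \tfrac{11}{18}y^{2} + \tfrac{14}{9}y - \tfrac{59}{6}
  leading term x: subtract (\tfrac{1}{99})·h_4 from \tfrac{1}{9}x + \tfrac{11}{18}y^{2} + \tfrac{14}{9}y - \tfrac{59}{6} → \tfrac{4}{8019}y^{3} + \tfrac{9733}{16038}y^{2} + \tfrac{118}{81}y - \tfrac{1595}{162}
  leading term y^{3}: subtract (\tfrac{8}{9801})·h_5 from \tfrac{4}{8019}y^{3} + \tfrac{9733}{16038}y^{2} + \tfrac{118}{81}y - \tfrac{1595}{162} → \tfrac{961519}{1587762}y^{2} + \tfrac{43070}{29403}y - \tfrac{157889}{16038}
  leading term y^{2}: no divisor's leading term divides it; move \tfrac{961519}{1587762}y^{2} to the remainder.
  leading term y: no divisor's leading term divides it; move \tfrac{43070}{29403}y to the remainder.
  leading term 1: no divisor's leading term divides it; move -\tfrac{157889}{16038} to the remainder.
  remainder \tfrac{961519}{1587762}y^{2} + \tfrac{43070}{29403}y - \tfrac{157889}{16038} ≠ 0; add h_6 = \tfrac{961519}{1587762}y^{2} + \tfrac{43070}{29403}y - \tfrac{157889}{16038} to the basis.

S(f_1,h_4): lcm = xy. S = \tfrac{4}{891}y^{4} - \tfrac{34}{891}y^{3} - \tfrac{10}{9}y^{2} - \tfrac{1}{9}y + 11.
  leading term y^{4}: subtract (\tfrac{8}{1089}y)·h_5 from \tfrac{4}{891}y^{4} - \tfrac{34}{891}y^{3} - \tfrac{10}{9}y^{2} - \tfrac{1}{9}y + 11 → -\tfrac{4390}{88209}y^{3} - \tfrac{3394}{3267}y^{2} - \tfrac{91}{891}y + 11
  leading term y^{3}: subtract (-\tfrac{8780}{107811})·h_5 from -\tfrac{4390}{88209}y^{3} - \tfrac{3394}{3267}y^{2} - \tfrac{91}{891}y + 11 → -\tfrac{7948322}{8732691}y^{2} - \tfrac{292043}{323433}y + \tfrac{961519}{88209}
  leading term y^{2}: subtract (-\tfrac{15896644}{10576709})·h_6 from -\tfrac{7948322}{8732691}y^{2} - \tfrac{292043}{323433}y + \tfrac{961519}{88209} → \tfrac{3746033}{2884557}y - \tfrac{3746033}{961519}
  leading term y: no divisor's leading term divides it; move \tfrac{3746033}{2884557}y to the remainder.
  leading term 1: no divisor's leading term divides it; move -\tfrac{3746033}{961519} to the remainder.
  remainder \tfrac{3746033}{2884557}y - \tfrac{3746033}{961519} ≠ 0; add h_7 = \tfrac{3746033}{2884557}y - \tfrac{3746033}{961519} to the basis.

The other S-polynomials (S(f_2,h_4), S(f_3,h_4), S(f_1,h_5), S(f_2,h_5), S(f_3,h_5), S(h_4,h_5), S(f_1,h_6), S(f_2,h_6), S(f_3,h_6), S(h_4,h_6), S(h_5,h_6), S(f_1,h_7), S(f_2,h_7), S(f_3,h_7), S(h_4,h_7), S(h_5,h_7), S(h_6,h_7)) all reduce to 0 modulo the current basis, so we have a Gröbner basis.
Inter-reduce: drop elements whose leading term is divisible by another's, tail-reduce, and make monic.
Reduced Gröbner basis: {x + 3, y - 3}.

Elimination: the polynomial y - 3 lies in the elimination ideal for y, so y ∈ {3}. For each such y, the remaining basis elements (now univariate) give the rest of the solution.
  y = 3: the earlier basis element becomes x + 3 = 0, giving x = -3 — point (-3, 3).

{(-3, 3)}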